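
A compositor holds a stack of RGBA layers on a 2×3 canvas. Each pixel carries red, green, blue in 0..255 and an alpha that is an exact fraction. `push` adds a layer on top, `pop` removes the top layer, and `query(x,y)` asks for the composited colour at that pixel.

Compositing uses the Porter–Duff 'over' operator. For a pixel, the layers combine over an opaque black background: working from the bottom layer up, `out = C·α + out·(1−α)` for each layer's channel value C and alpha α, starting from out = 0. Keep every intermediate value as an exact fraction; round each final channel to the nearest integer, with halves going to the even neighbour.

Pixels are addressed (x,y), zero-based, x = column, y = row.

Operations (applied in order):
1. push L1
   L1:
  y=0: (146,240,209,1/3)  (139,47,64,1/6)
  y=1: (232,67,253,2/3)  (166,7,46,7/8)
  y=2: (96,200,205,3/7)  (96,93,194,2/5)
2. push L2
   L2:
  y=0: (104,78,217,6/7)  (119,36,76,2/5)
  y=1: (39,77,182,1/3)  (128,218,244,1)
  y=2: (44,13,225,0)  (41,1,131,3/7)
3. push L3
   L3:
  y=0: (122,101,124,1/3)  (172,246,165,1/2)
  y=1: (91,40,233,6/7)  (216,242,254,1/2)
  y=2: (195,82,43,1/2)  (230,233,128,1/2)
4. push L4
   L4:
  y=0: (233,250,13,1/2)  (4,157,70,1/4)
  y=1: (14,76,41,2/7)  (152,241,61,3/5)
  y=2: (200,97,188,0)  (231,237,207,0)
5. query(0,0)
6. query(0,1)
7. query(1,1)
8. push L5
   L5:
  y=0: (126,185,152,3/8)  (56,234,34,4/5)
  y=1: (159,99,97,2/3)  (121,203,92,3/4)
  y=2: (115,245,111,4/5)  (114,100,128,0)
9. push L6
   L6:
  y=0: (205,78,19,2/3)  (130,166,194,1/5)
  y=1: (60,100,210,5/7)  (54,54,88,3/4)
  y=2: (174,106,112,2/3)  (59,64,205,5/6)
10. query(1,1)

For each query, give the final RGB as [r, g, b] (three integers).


(0,0) stack=L1,L2,L3,L4; from [0,0,0]:
L1 α=1/3: [146/3, 80, 209/3]
L2 α=6/7: [2018/21, 548/7, 4115/21]
L3 α=1/3: [6598/63, 601/7, 10834/63]
L4 α=1/2: [21277/126, 2351/14, 11653/126]
= [169, 168, 92]

(0,1) stack=L1,L2,L3,L4; from [0,0,0]:
L1 α=2/3: [464/3, 134/3, 506/3]
L2 α=1/3: [1045/9, 499/9, 1558/9]
L3 α=6/7: [5959/63, 2659/63, 2020/9]
L4 α=2/7: [31559/441, 22871/441, 10838/63]
→ [72, 52, 172]

(1,1) stack=L1,L2,L3,L4; from [0,0,0]:
after L1 α=7/8: [581/4, 49/8, 161/4]
after L2 α=1: [128, 218, 244]
after L3 α=1/2: [172, 230, 249]
after L4 α=3/5: [160, 1183/5, 681/5]
rounded: [160, 237, 136]

query (1,1) [L1,L2,L3,L4,L5,L6] — begin 0,0,0
+L1 (α=7/8) → [581/4, 49/8, 161/4]
+L2 (α=1) → [128, 218, 244]
+L3 (α=1/2) → [172, 230, 249]
+L4 (α=3/5) → [160, 1183/5, 681/5]
+L5 (α=3/4) → [523/4, 1057/5, 2061/20]
+L6 (α=3/4) → [1171/16, 1867/20, 7341/80]
= [73, 93, 92]


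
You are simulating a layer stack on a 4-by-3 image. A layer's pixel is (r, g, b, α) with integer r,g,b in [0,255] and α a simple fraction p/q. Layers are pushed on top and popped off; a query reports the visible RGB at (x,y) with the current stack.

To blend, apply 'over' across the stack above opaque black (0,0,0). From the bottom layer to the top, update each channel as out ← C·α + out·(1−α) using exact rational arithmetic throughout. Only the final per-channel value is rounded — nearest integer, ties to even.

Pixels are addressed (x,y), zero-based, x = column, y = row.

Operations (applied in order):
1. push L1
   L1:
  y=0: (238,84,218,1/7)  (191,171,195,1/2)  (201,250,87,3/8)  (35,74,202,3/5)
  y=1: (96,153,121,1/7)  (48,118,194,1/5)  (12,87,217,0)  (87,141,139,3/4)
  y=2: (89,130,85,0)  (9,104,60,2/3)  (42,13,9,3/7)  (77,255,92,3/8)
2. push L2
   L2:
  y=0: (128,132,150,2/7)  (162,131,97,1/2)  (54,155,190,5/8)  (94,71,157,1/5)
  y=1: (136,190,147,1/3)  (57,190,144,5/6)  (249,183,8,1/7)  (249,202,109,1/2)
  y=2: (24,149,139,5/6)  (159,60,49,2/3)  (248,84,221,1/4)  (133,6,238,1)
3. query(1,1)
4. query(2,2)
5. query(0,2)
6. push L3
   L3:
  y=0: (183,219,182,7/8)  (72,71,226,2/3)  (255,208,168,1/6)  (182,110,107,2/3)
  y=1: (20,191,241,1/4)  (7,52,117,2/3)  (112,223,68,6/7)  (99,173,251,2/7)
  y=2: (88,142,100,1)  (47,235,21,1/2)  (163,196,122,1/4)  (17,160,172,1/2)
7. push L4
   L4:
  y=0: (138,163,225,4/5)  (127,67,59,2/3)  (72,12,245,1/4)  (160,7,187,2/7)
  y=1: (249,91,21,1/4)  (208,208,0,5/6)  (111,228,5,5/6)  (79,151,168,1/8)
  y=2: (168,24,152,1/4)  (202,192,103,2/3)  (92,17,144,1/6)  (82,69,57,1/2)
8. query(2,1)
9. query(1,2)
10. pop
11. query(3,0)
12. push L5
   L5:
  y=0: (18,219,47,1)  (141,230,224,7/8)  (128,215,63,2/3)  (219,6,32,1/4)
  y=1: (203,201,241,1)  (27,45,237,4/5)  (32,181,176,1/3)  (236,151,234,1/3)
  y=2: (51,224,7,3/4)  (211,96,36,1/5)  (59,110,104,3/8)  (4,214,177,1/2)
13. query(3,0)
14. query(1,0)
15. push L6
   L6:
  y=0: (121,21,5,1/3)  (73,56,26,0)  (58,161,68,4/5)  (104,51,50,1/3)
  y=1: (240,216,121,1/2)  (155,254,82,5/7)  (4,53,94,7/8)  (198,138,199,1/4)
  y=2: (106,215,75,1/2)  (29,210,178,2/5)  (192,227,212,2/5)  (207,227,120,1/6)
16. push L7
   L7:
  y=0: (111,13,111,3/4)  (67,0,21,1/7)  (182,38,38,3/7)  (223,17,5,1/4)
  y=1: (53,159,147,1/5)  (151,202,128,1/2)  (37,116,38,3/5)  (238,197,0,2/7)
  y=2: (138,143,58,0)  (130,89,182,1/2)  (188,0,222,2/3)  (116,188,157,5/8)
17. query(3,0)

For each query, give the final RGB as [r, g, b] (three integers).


at x=1,y=1 over L1,L2:
after L1 α=1/5: [48/5, 118/5, 194/5]
after L2 α=5/6: [491/10, 2434/15, 1897/15]
= [49, 162, 126]

(2,2) stack=L1,L2; from [0,0,0]:
+L1 (α=3/7) → [18, 39/7, 27/7]
+L2 (α=1/4) → [151/2, 705/28, 407/7]
rounded: [76, 25, 58]

query (0,2) [L1,L2] — begin 0,0,0
after L1 α=0: [0, 0, 0]
after L2 α=5/6: [20, 745/6, 695/6]
= [20, 124, 116]

query (2,1) [L1,L2,L3,L4] — begin 0,0,0
after L1 α=0: [0, 0, 0]
after L2 α=1/7: [249/7, 183/7, 8/7]
after L3 α=6/7: [4953/49, 9549/49, 2864/49]
after L4 α=5/6: [5358/49, 21803/98, 1363/98]
= [109, 222, 14]

at x=1,y=2 over L1,L2,L3,L4:
+L1 (α=2/3) → [6, 208/3, 40]
+L2 (α=2/3) → [108, 568/9, 46]
+L3 (α=1/2) → [155/2, 2683/18, 67/2]
+L4 (α=2/3) → [321/2, 9595/54, 479/6]
= [160, 178, 80]

query (3,0) [L1,L2,L3] — begin 0,0,0
L1 α=3/5: [21, 222/5, 606/5]
L2 α=1/5: [178/5, 1243/25, 3209/25]
L3 α=2/3: [666/5, 6743/75, 2853/25]
→ [133, 90, 114]

query (3,0) [L1,L2,L3,L5] — begin 0,0,0
after L1 α=3/5: [21, 222/5, 606/5]
after L2 α=1/5: [178/5, 1243/25, 3209/25]
after L3 α=2/3: [666/5, 6743/75, 2853/25]
after L5 α=1/4: [3093/20, 6893/100, 9359/100]
= [155, 69, 94]

at x=1,y=0 over L1,L2,L3,L5:
+L1 (α=1/2) → [191/2, 171/2, 195/2]
+L2 (α=1/2) → [515/4, 433/4, 389/4]
+L3 (α=2/3) → [1091/12, 1001/12, 2197/12]
+L5 (α=7/8) → [12935/96, 20321/96, 21013/96]
= [135, 212, 219]

at x=3,y=0 over L1,L2,L3,L5,L6,L7:
L1 α=3/5: [21, 222/5, 606/5]
L2 α=1/5: [178/5, 1243/25, 3209/25]
L3 α=2/3: [666/5, 6743/75, 2853/25]
L5 α=1/4: [3093/20, 6893/100, 9359/100]
L6 α=1/3: [4133/30, 9443/150, 3953/50]
L7 α=1/4: [6363/40, 10293/200, 12109/200]
= [159, 51, 61]


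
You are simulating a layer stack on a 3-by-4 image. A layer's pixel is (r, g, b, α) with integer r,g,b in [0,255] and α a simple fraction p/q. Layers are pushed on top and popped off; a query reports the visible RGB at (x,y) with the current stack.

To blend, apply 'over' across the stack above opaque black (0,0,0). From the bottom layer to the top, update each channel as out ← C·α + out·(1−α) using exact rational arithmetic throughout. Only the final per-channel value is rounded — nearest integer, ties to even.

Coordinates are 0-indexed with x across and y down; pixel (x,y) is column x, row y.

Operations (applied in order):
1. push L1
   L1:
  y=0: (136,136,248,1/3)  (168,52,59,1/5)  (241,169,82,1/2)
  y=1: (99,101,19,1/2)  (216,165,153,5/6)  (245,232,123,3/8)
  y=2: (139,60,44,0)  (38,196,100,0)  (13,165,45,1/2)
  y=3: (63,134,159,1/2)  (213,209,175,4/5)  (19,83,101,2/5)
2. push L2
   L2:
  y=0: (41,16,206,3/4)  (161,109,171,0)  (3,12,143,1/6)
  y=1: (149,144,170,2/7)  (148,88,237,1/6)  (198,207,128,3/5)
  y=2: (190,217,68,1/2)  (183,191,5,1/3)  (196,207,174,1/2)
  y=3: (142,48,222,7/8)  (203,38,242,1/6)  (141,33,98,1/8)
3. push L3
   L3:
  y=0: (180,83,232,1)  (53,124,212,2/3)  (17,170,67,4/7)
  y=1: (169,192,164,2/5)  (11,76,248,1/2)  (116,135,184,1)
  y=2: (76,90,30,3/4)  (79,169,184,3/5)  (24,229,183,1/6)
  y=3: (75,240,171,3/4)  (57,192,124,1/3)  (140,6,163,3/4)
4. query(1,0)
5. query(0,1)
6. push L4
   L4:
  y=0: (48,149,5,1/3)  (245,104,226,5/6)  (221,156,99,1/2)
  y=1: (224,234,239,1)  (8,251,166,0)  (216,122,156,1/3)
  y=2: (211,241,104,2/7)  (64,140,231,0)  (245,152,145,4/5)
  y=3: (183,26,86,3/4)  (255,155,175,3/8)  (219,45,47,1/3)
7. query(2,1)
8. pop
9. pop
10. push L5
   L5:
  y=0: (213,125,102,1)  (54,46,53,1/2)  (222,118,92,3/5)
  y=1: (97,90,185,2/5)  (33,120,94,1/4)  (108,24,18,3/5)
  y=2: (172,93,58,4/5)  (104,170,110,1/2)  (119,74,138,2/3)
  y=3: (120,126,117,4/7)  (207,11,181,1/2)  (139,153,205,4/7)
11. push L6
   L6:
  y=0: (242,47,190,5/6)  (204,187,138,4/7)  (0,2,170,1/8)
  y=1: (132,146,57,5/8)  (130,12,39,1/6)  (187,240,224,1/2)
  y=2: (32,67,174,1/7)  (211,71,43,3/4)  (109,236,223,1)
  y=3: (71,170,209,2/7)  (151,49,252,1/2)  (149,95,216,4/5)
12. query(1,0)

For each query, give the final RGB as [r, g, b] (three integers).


query (1,0) [L1,L2,L3] — begin 0,0,0
+L1 (α=1/5) → [168/5, 52/5, 59/5]
+L2 (α=0) → [168/5, 52/5, 59/5]
+L3 (α=2/3) → [698/15, 1292/15, 2179/15]
→ [47, 86, 145]

(0,1) stack=L1,L2,L3; from [0,0,0]:
L1 α=1/2: [99/2, 101/2, 19/2]
L2 α=2/7: [1091/14, 1081/14, 775/14]
L3 α=2/5: [1601/14, 8619/70, 6917/70]
rounded: [114, 123, 99]

at x=2,y=1 over L1,L2,L3,L4:
+L1 (α=3/8) → [735/8, 87, 369/8]
+L2 (α=3/5) → [3111/20, 159, 381/4]
+L3 (α=1) → [116, 135, 184]
+L4 (α=1/3) → [448/3, 392/3, 524/3]
→ [149, 131, 175]

at x=1,y=0 over L1,L2,L5,L6:
L1 α=1/5: [168/5, 52/5, 59/5]
L2 α=0: [168/5, 52/5, 59/5]
L5 α=1/2: [219/5, 141/5, 162/5]
L6 α=4/7: [4737/35, 4163/35, 3246/35]
rounded: [135, 119, 93]


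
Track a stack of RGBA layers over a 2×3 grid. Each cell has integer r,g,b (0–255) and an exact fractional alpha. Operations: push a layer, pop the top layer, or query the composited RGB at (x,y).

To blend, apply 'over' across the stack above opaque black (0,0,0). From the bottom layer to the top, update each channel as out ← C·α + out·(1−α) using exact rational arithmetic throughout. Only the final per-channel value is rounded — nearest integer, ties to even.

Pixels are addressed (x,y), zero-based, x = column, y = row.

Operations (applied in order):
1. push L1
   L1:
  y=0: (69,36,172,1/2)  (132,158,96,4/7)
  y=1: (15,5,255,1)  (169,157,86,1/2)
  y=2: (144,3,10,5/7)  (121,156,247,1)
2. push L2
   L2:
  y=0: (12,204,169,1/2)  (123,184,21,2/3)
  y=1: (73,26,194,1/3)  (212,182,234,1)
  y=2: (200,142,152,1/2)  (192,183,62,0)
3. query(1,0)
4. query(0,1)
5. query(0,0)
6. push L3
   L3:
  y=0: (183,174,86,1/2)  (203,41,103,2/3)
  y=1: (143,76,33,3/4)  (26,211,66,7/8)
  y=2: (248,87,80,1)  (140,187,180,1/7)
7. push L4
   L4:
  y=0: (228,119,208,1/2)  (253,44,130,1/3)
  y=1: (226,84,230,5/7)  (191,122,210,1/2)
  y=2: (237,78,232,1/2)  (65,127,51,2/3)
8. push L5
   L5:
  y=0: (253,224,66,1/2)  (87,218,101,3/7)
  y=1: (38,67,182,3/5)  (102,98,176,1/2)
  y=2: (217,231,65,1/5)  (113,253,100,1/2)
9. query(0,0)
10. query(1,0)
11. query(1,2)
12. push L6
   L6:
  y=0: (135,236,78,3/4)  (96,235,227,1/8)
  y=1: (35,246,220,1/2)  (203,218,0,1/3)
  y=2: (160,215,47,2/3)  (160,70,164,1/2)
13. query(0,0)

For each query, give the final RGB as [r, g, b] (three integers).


at x=1,y=0 over L1,L2:
L1 α=4/7: [528/7, 632/7, 384/7]
L2 α=2/3: [750/7, 3208/21, 226/7]
→ [107, 153, 32]

(0,1) stack=L1,L2; from [0,0,0]:
after L1 α=1: [15, 5, 255]
after L2 α=1/3: [103/3, 12, 704/3]
→ [34, 12, 235]

query (0,0) [L1,L2] — begin 0,0,0
L1 α=1/2: [69/2, 18, 86]
L2 α=1/2: [93/4, 111, 255/2]
= [23, 111, 128]

(0,0) stack=L1,L2,L3,L4,L5; from [0,0,0]:
after L1 α=1/2: [69/2, 18, 86]
after L2 α=1/2: [93/4, 111, 255/2]
after L3 α=1/2: [825/8, 285/2, 427/4]
after L4 α=1/2: [2649/16, 523/4, 1259/8]
after L5 α=1/2: [6697/32, 1419/8, 1787/16]
= [209, 177, 112]

query (1,0) [L1,L2,L3,L4,L5] — begin 0,0,0
+L1 (α=4/7) → [528/7, 632/7, 384/7]
+L2 (α=2/3) → [750/7, 3208/21, 226/7]
+L3 (α=2/3) → [3592/21, 4930/63, 556/7]
+L4 (α=1/3) → [12497/63, 12632/189, 674/7]
+L5 (α=3/7) → [66431/441, 174134/1323, 4817/49]
→ [151, 132, 98]

query (1,2) [L1,L2,L3,L4,L5] — begin 0,0,0
L1 α=1: [121, 156, 247]
L2 α=0: [121, 156, 247]
L3 α=1/7: [866/7, 1123/7, 1662/7]
L4 α=2/3: [592/7, 967/7, 792/7]
L5 α=1/2: [1383/14, 1369/7, 746/7]
= [99, 196, 107]

at x=0,y=0 over L1,L2,L3,L4,L5,L6:
after L1 α=1/2: [69/2, 18, 86]
after L2 α=1/2: [93/4, 111, 255/2]
after L3 α=1/2: [825/8, 285/2, 427/4]
after L4 α=1/2: [2649/16, 523/4, 1259/8]
after L5 α=1/2: [6697/32, 1419/8, 1787/16]
after L6 α=3/4: [19657/128, 7083/32, 5531/64]
→ [154, 221, 86]


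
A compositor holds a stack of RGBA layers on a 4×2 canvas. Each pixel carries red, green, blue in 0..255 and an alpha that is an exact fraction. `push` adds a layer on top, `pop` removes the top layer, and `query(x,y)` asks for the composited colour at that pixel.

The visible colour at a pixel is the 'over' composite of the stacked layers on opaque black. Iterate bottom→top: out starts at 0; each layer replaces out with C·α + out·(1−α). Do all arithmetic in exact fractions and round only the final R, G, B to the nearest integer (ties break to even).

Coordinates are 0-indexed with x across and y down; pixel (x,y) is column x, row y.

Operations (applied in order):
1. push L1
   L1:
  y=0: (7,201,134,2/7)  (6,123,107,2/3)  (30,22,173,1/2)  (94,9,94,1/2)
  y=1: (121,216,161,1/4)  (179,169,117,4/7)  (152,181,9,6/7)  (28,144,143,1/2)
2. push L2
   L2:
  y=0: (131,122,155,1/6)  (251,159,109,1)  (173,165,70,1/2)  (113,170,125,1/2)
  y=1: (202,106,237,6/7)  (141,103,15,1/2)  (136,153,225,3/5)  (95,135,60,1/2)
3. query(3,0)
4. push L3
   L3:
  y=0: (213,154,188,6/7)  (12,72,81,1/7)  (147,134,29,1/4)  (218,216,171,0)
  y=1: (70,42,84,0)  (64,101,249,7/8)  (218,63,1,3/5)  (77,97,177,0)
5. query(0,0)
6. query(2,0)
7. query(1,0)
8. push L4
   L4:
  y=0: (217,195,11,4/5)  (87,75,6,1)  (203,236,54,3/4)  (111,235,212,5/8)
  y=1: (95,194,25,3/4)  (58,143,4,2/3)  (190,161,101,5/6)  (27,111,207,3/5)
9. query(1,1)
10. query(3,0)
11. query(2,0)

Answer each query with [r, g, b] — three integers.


(3,0) stack=L1,L2; from [0,0,0]:
after L1 α=1/2: [47, 9/2, 47]
after L2 α=1/2: [80, 349/4, 86]
→ [80, 87, 86]

query (0,0) [L1,L2,L3] — begin 0,0,0
after L1 α=2/7: [2, 402/7, 268/7]
after L2 α=1/6: [47/2, 1432/21, 2425/42]
after L3 α=6/7: [2603/14, 20836/147, 49801/294]
rounded: [186, 142, 169]

at x=2,y=0 over L1,L2,L3:
+L1 (α=1/2) → [15, 11, 173/2]
+L2 (α=1/2) → [94, 88, 313/4]
+L3 (α=1/4) → [429/4, 199/2, 1055/16]
= [107, 100, 66]

query (1,0) [L1,L2,L3] — begin 0,0,0
after L1 α=2/3: [4, 82, 214/3]
after L2 α=1: [251, 159, 109]
after L3 α=1/7: [1518/7, 1026/7, 105]
→ [217, 147, 105]

at x=1,y=1 over L1,L2,L3,L4:
after L1 α=4/7: [716/7, 676/7, 468/7]
after L2 α=1/2: [1703/14, 1397/14, 573/14]
after L3 α=7/8: [7975/112, 11295/112, 24975/112]
after L4 α=2/3: [6989/112, 43327/336, 25871/336]
= [62, 129, 77]

query (3,0) [L1,L2,L3,L4] — begin 0,0,0
after L1 α=1/2: [47, 9/2, 47]
after L2 α=1/2: [80, 349/4, 86]
after L3 α=0: [80, 349/4, 86]
after L4 α=5/8: [795/8, 5747/32, 659/4]
= [99, 180, 165]

at x=2,y=0 over L1,L2,L3,L4:
L1 α=1/2: [15, 11, 173/2]
L2 α=1/2: [94, 88, 313/4]
L3 α=1/4: [429/4, 199/2, 1055/16]
L4 α=3/4: [2865/16, 1615/8, 3647/64]
rounded: [179, 202, 57]


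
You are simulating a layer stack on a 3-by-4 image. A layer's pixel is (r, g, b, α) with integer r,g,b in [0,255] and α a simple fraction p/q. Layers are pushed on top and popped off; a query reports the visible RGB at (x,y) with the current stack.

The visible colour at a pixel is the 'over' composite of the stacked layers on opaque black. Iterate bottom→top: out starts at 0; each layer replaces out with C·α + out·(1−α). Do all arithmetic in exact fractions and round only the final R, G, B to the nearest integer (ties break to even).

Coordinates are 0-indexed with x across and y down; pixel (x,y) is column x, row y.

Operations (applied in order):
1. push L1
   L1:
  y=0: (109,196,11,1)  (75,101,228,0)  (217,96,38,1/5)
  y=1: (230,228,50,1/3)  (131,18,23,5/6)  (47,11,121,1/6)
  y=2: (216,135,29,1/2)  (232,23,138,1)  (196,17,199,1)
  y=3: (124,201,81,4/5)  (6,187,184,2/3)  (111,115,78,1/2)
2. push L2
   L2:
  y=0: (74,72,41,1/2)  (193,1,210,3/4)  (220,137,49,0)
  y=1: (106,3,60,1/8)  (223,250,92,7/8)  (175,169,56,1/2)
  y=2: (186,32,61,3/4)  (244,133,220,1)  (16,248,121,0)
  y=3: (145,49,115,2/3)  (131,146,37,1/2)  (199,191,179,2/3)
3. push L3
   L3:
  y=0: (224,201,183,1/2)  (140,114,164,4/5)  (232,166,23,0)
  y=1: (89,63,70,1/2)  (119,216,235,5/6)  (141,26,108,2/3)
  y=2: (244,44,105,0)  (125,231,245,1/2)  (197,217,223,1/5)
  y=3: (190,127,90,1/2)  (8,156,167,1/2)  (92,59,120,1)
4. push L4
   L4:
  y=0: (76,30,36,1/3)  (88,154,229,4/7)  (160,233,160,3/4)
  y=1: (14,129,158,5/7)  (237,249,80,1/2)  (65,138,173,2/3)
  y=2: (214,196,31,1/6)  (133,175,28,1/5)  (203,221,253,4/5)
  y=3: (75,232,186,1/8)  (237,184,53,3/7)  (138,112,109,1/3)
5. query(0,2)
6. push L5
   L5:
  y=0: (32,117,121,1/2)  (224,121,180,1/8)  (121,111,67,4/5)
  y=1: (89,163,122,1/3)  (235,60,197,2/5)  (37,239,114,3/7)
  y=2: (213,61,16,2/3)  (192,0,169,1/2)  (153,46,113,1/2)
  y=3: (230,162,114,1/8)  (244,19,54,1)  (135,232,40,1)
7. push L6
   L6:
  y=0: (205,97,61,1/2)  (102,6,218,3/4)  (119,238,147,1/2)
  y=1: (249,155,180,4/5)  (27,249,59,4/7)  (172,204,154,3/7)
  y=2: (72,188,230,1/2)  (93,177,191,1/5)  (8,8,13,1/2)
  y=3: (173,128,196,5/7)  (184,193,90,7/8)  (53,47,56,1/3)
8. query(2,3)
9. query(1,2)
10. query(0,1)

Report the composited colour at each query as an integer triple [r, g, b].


at x=0,y=2 over L1,L2,L3,L4:
+L1 (α=1/2) → [108, 135/2, 29/2]
+L2 (α=3/4) → [333/2, 327/8, 395/8]
+L3 (α=0) → [333/2, 327/8, 395/8]
+L4 (α=1/6) → [2093/12, 3203/48, 741/16]
→ [174, 67, 46]

at x=2,y=3 over L1,L2,L3,L4,L5,L6:
+L1 (α=1/2) → [111/2, 115/2, 39]
+L2 (α=2/3) → [907/6, 293/2, 397/3]
+L3 (α=1) → [92, 59, 120]
+L4 (α=1/3) → [322/3, 230/3, 349/3]
+L5 (α=1) → [135, 232, 40]
+L6 (α=1/3) → [323/3, 511/3, 136/3]
rounded: [108, 170, 45]

query (1,2) [L1,L2,L3,L4,L5,L6] — begin 0,0,0
after L1 α=1: [232, 23, 138]
after L2 α=1: [244, 133, 220]
after L3 α=1/2: [369/2, 182, 465/2]
after L4 α=1/5: [871/5, 903/5, 958/5]
after L5 α=1/2: [1831/10, 903/10, 1803/10]
after L6 α=1/5: [4127/25, 2691/25, 4561/25]
→ [165, 108, 182]

(0,1) stack=L1,L2,L3,L4,L5,L6; from [0,0,0]:
after L1 α=1/3: [230/3, 76, 50/3]
after L2 α=1/8: [241/3, 535/8, 265/12]
after L3 α=1/2: [254/3, 1039/16, 1105/24]
after L4 α=5/7: [718/21, 6199/56, 10585/84]
after L5 α=1/3: [3305/63, 10763/84, 15709/126]
after L6 α=4/5: [66053/315, 62843/420, 106429/630]
= [210, 150, 169]


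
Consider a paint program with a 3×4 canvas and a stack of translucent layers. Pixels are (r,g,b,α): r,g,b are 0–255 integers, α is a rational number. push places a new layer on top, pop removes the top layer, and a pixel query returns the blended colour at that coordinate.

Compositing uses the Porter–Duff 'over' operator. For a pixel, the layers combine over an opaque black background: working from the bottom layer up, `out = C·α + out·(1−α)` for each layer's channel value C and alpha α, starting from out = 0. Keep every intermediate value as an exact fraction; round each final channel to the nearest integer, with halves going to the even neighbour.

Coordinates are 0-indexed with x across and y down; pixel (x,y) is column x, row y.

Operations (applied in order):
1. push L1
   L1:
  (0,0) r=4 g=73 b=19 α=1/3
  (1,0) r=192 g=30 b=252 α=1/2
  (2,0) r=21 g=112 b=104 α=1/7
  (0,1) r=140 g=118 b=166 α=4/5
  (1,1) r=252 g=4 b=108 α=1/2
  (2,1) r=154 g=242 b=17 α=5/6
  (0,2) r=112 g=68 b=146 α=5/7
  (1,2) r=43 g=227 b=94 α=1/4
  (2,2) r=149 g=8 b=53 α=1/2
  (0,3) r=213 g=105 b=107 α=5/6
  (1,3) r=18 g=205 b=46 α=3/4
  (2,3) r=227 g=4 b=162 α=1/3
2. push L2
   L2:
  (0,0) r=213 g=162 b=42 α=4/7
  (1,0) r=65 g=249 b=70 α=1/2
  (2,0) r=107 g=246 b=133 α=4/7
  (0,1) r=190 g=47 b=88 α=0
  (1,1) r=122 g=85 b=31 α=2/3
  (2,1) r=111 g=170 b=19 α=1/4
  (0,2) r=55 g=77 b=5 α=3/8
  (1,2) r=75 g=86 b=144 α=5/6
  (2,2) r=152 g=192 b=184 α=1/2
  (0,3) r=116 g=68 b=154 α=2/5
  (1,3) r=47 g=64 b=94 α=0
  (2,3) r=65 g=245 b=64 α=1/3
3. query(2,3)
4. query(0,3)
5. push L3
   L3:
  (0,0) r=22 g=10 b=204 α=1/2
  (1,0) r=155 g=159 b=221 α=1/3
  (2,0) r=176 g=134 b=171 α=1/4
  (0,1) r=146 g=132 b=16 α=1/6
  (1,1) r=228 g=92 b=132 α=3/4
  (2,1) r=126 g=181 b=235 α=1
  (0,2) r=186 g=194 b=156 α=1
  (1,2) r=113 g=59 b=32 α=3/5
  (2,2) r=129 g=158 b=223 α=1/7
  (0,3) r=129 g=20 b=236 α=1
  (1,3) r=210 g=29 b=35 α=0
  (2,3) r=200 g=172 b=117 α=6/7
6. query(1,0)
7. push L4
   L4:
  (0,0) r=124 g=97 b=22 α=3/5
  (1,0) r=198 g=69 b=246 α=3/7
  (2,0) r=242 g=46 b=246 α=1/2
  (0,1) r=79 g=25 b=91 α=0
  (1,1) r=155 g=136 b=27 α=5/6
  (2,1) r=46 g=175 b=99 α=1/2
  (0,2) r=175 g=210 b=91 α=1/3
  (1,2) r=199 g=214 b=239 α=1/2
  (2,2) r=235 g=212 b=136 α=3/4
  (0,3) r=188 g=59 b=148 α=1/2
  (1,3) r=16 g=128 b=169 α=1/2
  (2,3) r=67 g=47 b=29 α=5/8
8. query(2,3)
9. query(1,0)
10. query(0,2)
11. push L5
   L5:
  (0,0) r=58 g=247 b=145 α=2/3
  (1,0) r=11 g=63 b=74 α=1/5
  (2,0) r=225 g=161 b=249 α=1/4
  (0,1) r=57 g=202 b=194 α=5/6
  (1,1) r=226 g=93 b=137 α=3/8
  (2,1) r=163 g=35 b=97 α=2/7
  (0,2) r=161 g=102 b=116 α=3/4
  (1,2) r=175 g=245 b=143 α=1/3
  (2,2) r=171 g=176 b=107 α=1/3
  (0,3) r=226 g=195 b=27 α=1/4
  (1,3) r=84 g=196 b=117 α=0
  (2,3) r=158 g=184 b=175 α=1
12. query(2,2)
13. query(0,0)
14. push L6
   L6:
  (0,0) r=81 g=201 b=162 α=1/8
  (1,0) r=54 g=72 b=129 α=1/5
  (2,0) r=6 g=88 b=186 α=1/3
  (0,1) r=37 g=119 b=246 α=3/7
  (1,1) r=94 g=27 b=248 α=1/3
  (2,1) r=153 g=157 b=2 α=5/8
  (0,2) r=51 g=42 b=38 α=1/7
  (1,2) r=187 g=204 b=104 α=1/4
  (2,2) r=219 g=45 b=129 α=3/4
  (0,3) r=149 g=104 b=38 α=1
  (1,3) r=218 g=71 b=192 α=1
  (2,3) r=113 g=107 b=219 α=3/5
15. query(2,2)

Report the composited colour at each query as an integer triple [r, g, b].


(2,3) stack=L1,L2; from [0,0,0]:
+L1 (α=1/3) → [227/3, 4/3, 54]
+L2 (α=1/3) → [649/9, 743/9, 172/3]
= [72, 83, 57]

(0,3) stack=L1,L2; from [0,0,0]:
+L1 (α=5/6) → [355/2, 175/2, 535/6]
+L2 (α=2/5) → [1529/10, 797/10, 1151/10]
= [153, 80, 115]

query (1,0) [L1,L2,L3] — begin 0,0,0
+L1 (α=1/2) → [96, 15, 126]
+L2 (α=1/2) → [161/2, 132, 98]
+L3 (α=1/3) → [316/3, 141, 139]
→ [105, 141, 139]

query (2,3) [L1,L2,L3,L4] — begin 0,0,0
L1 α=1/3: [227/3, 4/3, 54]
L2 α=1/3: [649/9, 743/9, 172/3]
L3 α=6/7: [11449/63, 1433/9, 2278/21]
L4 α=5/8: [4621/42, 1069/12, 3293/56]
rounded: [110, 89, 59]

query (1,0) [L1,L2,L3,L4] — begin 0,0,0
+L1 (α=1/2) → [96, 15, 126]
+L2 (α=1/2) → [161/2, 132, 98]
+L3 (α=1/3) → [316/3, 141, 139]
+L4 (α=3/7) → [3046/21, 771/7, 1294/7]
→ [145, 110, 185]

(0,2) stack=L1,L2,L3,L4; from [0,0,0]:
L1 α=5/7: [80, 340/7, 730/7]
L2 α=3/8: [565/8, 3317/56, 3755/56]
L3 α=1: [186, 194, 156]
L4 α=1/3: [547/3, 598/3, 403/3]
rounded: [182, 199, 134]

query (2,2) [L1,L2,L3,L4,L5] — begin 0,0,0
+L1 (α=1/2) → [149/2, 4, 53/2]
+L2 (α=1/2) → [453/4, 98, 421/4]
+L3 (α=1/7) → [231/2, 746/7, 1709/14]
+L4 (α=3/4) → [1641/8, 2599/14, 7421/56]
+L5 (α=1/3) → [775/4, 1277/7, 10417/84]
rounded: [194, 182, 124]

(0,0) stack=L1,L2,L3,L4,L5; from [0,0,0]:
+L1 (α=1/3) → [4/3, 73/3, 19/3]
+L2 (α=4/7) → [856/7, 103, 187/7]
+L3 (α=1/2) → [505/7, 113/2, 1615/14]
+L4 (α=3/5) → [3614/35, 404/5, 2077/35]
+L5 (α=2/3) → [2558/35, 958/5, 12227/105]
→ [73, 192, 116]

query (2,2) [L1,L2,L3,L4,L5,L6] — begin 0,0,0
L1 α=1/2: [149/2, 4, 53/2]
L2 α=1/2: [453/4, 98, 421/4]
L3 α=1/7: [231/2, 746/7, 1709/14]
L4 α=3/4: [1641/8, 2599/14, 7421/56]
L5 α=1/3: [775/4, 1277/7, 10417/84]
L6 α=3/4: [3403/16, 1111/14, 42925/336]
rounded: [213, 79, 128]


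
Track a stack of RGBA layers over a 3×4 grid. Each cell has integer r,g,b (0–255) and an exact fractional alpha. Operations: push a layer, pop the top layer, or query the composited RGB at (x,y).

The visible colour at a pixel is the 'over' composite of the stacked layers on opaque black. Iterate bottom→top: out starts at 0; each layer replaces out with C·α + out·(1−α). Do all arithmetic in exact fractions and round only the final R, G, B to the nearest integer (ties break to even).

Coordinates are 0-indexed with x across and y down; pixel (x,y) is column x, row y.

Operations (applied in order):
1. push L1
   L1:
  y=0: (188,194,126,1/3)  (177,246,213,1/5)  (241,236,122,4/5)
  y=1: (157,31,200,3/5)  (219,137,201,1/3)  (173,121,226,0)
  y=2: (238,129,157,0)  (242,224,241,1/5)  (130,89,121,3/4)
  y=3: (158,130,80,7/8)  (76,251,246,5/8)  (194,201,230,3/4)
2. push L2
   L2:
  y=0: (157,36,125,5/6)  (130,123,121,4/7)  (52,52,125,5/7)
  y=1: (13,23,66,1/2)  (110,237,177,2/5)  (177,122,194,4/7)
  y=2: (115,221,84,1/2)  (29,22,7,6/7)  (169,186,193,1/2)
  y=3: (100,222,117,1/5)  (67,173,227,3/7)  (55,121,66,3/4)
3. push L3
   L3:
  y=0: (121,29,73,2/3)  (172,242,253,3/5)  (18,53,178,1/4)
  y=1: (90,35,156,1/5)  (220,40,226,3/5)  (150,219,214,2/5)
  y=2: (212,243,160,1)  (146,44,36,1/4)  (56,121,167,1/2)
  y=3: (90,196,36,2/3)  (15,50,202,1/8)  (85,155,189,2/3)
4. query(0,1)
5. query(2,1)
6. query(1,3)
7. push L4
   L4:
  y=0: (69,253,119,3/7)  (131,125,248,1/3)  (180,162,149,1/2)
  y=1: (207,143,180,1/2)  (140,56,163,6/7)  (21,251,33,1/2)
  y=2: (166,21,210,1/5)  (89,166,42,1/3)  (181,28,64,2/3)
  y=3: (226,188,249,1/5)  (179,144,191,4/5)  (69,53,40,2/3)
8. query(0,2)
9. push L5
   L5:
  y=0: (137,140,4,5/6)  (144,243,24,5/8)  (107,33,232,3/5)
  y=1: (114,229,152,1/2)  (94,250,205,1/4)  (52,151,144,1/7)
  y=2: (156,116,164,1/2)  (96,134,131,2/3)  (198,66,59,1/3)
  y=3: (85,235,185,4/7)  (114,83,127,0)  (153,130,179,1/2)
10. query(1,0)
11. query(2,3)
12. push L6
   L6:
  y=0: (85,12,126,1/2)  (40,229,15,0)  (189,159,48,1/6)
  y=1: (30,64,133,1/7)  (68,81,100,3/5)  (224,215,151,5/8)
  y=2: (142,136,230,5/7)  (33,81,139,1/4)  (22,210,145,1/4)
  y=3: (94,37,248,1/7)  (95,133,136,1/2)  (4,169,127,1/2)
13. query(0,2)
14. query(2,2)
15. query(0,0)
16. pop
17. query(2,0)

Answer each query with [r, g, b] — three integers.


query (0,1) [L1,L2,L3] — begin 0,0,0
+L1 (α=3/5) → [471/5, 93/5, 120]
+L2 (α=1/2) → [268/5, 104/5, 93]
+L3 (α=1/5) → [1522/25, 591/25, 528/5]
rounded: [61, 24, 106]

query (2,1) [L1,L2,L3] — begin 0,0,0
L1 α=0: [0, 0, 0]
L2 α=4/7: [708/7, 488/7, 776/7]
L3 α=2/5: [4224/35, 906/7, 5324/35]
→ [121, 129, 152]

at x=1,y=3 over L1,L2,L3:
+L1 (α=5/8) → [95/2, 1255/8, 615/4]
+L2 (α=3/7) → [391/7, 2293/14, 1296/7]
+L3 (α=1/8) → [203/4, 2393/16, 749/4]
rounded: [51, 150, 187]

at x=0,y=2 over L1,L2,L3,L4:
+L1 (α=0) → [0, 0, 0]
+L2 (α=1/2) → [115/2, 221/2, 42]
+L3 (α=1) → [212, 243, 160]
+L4 (α=1/5) → [1014/5, 993/5, 170]
= [203, 199, 170]

(1,0) stack=L1,L2,L3,L4,L5; from [0,0,0]:
L1 α=1/5: [177/5, 246/5, 213/5]
L2 α=4/7: [3131/35, 3198/35, 437/5]
L3 α=3/5: [24322/175, 31806/175, 4669/25]
L4 α=1/3: [71569/525, 85487/525, 15538/75]
L5 α=5/8: [197569/1400, 37264/175, 9269/100]
→ [141, 213, 93]

(2,3) stack=L1,L2,L3,L4,L5; from [0,0,0]:
after L1 α=3/4: [291/2, 603/4, 345/2]
after L2 α=3/4: [621/8, 2055/16, 741/8]
after L3 α=2/3: [1981/24, 7015/48, 1255/8]
after L4 α=2/3: [5293/72, 12103/144, 1895/24]
after L5 α=1/2: [16309/144, 30823/288, 6191/48]
→ [113, 107, 129]

query (0,2) [L1,L2,L3,L4,L5,L6] — begin 0,0,0
L1 α=0: [0, 0, 0]
L2 α=1/2: [115/2, 221/2, 42]
L3 α=1: [212, 243, 160]
L4 α=1/5: [1014/5, 993/5, 170]
L5 α=1/2: [897/5, 1573/10, 167]
L6 α=5/7: [5344/35, 4973/35, 212]
→ [153, 142, 212]

at x=2,y=2 over L1,L2,L3,L4,L5,L6:
L1 α=3/4: [195/2, 267/4, 363/4]
L2 α=1/2: [533/4, 1011/8, 1135/8]
L3 α=1/2: [757/8, 1979/16, 2471/16]
L4 α=2/3: [3653/24, 2875/48, 4519/48]
L5 α=1/3: [6029/36, 4459/72, 5935/72]
L6 α=1/4: [6293/48, 9499/96, 9415/96]
= [131, 99, 98]

(0,0) stack=L1,L2,L3,L4,L5,L6; from [0,0,0]:
after L1 α=1/3: [188/3, 194/3, 42]
after L2 α=5/6: [2543/18, 367/9, 667/6]
after L3 α=2/3: [6899/54, 889/27, 1543/18]
after L4 α=3/7: [19387/189, 24049/189, 6299/63]
after L5 α=5/6: [74426/567, 156349/1134, 7559/378]
after L6 α=1/2: [122621/1134, 169957/2268, 55187/756]
rounded: [108, 75, 73]

query (2,0) [L1,L2,L3,L4,L5] — begin 0,0,0
+L1 (α=4/5) → [964/5, 944/5, 488/5]
+L2 (α=5/7) → [3228/35, 3188/35, 4101/35]
+L3 (α=1/4) → [5157/70, 11419/140, 18533/140]
+L4 (α=1/2) → [17757/140, 34099/280, 39393/280]
+L5 (α=3/5) → [40227/350, 47959/700, 136833/700]
→ [115, 69, 195]


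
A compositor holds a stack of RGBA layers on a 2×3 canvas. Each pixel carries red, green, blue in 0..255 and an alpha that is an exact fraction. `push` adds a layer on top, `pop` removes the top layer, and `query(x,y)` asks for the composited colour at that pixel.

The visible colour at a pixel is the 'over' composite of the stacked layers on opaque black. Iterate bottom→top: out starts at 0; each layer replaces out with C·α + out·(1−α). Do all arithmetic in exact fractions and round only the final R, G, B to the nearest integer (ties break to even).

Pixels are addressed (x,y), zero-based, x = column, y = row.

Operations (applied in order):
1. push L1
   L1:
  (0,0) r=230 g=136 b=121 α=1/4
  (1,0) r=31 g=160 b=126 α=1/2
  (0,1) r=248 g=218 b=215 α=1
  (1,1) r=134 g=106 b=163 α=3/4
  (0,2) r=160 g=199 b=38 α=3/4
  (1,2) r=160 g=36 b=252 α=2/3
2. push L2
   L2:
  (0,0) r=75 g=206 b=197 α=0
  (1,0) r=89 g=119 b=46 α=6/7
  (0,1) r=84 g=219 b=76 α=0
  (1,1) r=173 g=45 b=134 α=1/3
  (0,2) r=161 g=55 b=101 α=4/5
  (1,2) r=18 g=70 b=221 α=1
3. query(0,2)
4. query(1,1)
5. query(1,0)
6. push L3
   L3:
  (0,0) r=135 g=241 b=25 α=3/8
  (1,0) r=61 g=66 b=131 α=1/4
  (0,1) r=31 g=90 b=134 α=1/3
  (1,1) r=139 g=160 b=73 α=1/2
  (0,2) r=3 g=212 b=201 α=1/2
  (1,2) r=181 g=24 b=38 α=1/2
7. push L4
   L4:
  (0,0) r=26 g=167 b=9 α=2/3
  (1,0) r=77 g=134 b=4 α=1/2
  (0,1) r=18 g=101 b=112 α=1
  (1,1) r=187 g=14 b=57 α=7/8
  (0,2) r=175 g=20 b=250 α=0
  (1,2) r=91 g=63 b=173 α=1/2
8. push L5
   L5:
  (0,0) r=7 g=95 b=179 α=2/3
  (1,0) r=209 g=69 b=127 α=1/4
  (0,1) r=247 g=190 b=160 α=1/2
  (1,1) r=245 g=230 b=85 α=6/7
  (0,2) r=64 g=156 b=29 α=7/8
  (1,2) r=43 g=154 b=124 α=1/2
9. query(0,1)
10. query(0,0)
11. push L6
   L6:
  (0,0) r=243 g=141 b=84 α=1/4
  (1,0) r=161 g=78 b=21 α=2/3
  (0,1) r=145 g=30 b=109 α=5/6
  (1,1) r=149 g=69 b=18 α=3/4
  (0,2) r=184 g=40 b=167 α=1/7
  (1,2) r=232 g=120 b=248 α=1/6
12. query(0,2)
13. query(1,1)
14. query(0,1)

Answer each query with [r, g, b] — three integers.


query (0,2) [L1,L2] — begin 0,0,0
L1 α=3/4: [120, 597/4, 57/2]
L2 α=4/5: [764/5, 1477/20, 173/2]
= [153, 74, 86]

query (1,1) [L1,L2] — begin 0,0,0
L1 α=3/4: [201/2, 159/2, 489/4]
L2 α=1/3: [374/3, 68, 757/6]
→ [125, 68, 126]

(1,0) stack=L1,L2; from [0,0,0]:
L1 α=1/2: [31/2, 80, 63]
L2 α=6/7: [157/2, 794/7, 339/7]
→ [78, 113, 48]

at x=0,y=1 over L1,L2,L3,L4,L5:
after L1 α=1: [248, 218, 215]
after L2 α=0: [248, 218, 215]
after L3 α=1/3: [527/3, 526/3, 188]
after L4 α=1: [18, 101, 112]
after L5 α=1/2: [265/2, 291/2, 136]
rounded: [132, 146, 136]

(0,0) stack=L1,L2,L3,L4,L5; from [0,0,0]:
L1 α=1/4: [115/2, 34, 121/4]
L2 α=0: [115/2, 34, 121/4]
L3 α=3/8: [1385/16, 893/8, 905/32]
L4 α=2/3: [739/16, 3565/24, 1481/96]
L5 α=2/3: [321/16, 8125/72, 35849/288]
rounded: [20, 113, 124]

(0,2) stack=L1,L2,L3,L4,L5,L6; from [0,0,0]:
+L1 (α=3/4) → [120, 597/4, 57/2]
+L2 (α=4/5) → [764/5, 1477/20, 173/2]
+L3 (α=1/2) → [779/10, 5717/40, 575/4]
+L4 (α=0) → [779/10, 5717/40, 575/4]
+L5 (α=7/8) → [5259/80, 49397/320, 1387/32]
+L6 (α=1/7) → [23137/280, 154591/1120, 6833/112]
→ [83, 138, 61]

(1,1) stack=L1,L2,L3,L4,L5,L6; from [0,0,0]:
L1 α=3/4: [201/2, 159/2, 489/4]
L2 α=1/3: [374/3, 68, 757/6]
L3 α=1/2: [791/6, 114, 1195/12]
L4 α=7/8: [8645/48, 53/2, 5983/96]
L5 α=6/7: [11315/48, 2813/14, 7849/96]
L6 α=3/4: [32771/192, 5711/56, 13033/384]
→ [171, 102, 34]

at x=0,y=1 over L1,L2,L3,L4,L5,L6:
+L1 (α=1) → [248, 218, 215]
+L2 (α=0) → [248, 218, 215]
+L3 (α=1/3) → [527/3, 526/3, 188]
+L4 (α=1) → [18, 101, 112]
+L5 (α=1/2) → [265/2, 291/2, 136]
+L6 (α=5/6) → [1715/12, 197/4, 227/2]
rounded: [143, 49, 114]


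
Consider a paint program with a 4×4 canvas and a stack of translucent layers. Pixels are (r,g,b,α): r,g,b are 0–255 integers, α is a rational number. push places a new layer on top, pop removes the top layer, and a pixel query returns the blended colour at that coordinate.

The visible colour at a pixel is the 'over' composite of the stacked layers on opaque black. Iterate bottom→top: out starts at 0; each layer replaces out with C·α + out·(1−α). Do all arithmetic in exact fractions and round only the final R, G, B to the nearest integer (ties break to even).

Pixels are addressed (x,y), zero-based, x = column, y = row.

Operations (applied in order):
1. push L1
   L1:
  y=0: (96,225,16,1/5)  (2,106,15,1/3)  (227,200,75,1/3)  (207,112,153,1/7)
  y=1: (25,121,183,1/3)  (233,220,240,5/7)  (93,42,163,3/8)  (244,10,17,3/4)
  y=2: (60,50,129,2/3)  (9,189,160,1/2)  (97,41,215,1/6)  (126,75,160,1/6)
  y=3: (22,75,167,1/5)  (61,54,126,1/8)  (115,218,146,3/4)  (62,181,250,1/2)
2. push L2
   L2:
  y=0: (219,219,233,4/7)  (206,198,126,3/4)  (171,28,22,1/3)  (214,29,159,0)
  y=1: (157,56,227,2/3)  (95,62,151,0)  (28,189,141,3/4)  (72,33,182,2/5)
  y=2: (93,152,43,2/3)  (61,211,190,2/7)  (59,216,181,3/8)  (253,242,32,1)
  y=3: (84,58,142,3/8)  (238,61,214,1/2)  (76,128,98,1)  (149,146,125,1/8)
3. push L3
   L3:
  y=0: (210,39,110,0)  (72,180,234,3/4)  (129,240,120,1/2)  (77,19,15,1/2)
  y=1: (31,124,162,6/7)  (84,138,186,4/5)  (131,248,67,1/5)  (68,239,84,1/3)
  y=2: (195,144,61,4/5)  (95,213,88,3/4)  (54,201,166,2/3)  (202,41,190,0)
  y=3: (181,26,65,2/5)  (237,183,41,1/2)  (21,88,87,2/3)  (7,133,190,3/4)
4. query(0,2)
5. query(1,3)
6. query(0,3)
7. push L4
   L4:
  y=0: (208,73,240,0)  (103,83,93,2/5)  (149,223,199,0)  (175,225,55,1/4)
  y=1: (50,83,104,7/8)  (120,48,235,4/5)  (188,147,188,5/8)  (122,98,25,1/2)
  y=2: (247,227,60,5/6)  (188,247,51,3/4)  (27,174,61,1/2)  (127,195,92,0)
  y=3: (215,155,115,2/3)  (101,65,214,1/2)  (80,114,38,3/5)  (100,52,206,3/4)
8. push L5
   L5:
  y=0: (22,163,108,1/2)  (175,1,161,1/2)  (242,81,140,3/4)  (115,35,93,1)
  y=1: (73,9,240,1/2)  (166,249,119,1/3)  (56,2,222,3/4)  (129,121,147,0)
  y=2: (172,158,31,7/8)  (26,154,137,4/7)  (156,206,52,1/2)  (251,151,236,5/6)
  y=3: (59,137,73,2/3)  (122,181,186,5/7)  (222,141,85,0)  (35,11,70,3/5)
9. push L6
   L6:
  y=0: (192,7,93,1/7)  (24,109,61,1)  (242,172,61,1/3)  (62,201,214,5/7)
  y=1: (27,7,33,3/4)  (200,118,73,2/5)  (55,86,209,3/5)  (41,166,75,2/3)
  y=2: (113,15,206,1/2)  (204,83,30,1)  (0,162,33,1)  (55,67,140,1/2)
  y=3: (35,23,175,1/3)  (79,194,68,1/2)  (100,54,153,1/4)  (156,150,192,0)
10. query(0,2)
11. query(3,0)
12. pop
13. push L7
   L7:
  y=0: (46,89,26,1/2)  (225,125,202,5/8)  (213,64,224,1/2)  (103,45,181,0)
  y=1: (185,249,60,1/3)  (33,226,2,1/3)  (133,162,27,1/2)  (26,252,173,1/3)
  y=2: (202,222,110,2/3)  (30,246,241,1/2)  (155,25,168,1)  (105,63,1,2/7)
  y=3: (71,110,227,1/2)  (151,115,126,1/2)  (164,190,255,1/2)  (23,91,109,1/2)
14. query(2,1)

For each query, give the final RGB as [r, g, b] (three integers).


query (0,2) [L1,L2,L3] — begin 0,0,0
L1 α=2/3: [40, 100/3, 86]
L2 α=2/3: [226/3, 1012/9, 172/3]
L3 α=4/5: [2566/15, 6196/45, 904/15]
rounded: [171, 138, 60]

(1,3) stack=L1,L2,L3; from [0,0,0]:
L1 α=1/8: [61/8, 27/4, 63/4]
L2 α=1/2: [1965/16, 271/8, 919/8]
L3 α=1/2: [5757/32, 1735/16, 1247/16]
= [180, 108, 78]

at x=0,y=3 over L1,L2,L3:
after L1 α=1/5: [22/5, 15, 167/5]
after L2 α=3/8: [137/4, 249/8, 593/8]
after L3 α=2/5: [1859/20, 1163/40, 2819/40]
= [93, 29, 70]

(0,2) stack=L1,L2,L3,L4,L5,L6; from [0,0,0]:
L1 α=2/3: [40, 100/3, 86]
L2 α=2/3: [226/3, 1012/9, 172/3]
L3 α=4/5: [2566/15, 6196/45, 904/15]
L4 α=5/6: [21091/90, 57271/270, 2702/45]
L5 α=7/8: [129451/720, 355891/2160, 12467/360]
L6 α=1/2: [210811/1440, 388291/4320, 86627/720]
= [146, 90, 120]

query (3,0) [L1,L2,L3,L4,L5,L6] — begin 0,0,0
+L1 (α=1/7) → [207/7, 16, 153/7]
+L2 (α=0) → [207/7, 16, 153/7]
+L3 (α=1/2) → [373/7, 35/2, 129/7]
+L4 (α=1/4) → [586/7, 555/8, 193/7]
+L5 (α=1) → [115, 35, 93]
+L6 (α=5/7) → [540/7, 1075/7, 1256/7]
= [77, 154, 179]

at x=2,y=1 over L1,L2,L3,L4,L5,L7:
+L1 (α=3/8) → [279/8, 63/4, 489/8]
+L2 (α=3/4) → [951/32, 2331/16, 3873/32]
+L3 (α=1/5) → [1999/40, 3323/20, 4409/40]
+L4 (α=5/8) → [43597/320, 24669/160, 50827/320]
+L5 (α=3/4) → [97357/1280, 25629/640, 263947/1280]
+L7 (α=1/2) → [267597/2560, 129309/1280, 298507/2560]
= [105, 101, 117]


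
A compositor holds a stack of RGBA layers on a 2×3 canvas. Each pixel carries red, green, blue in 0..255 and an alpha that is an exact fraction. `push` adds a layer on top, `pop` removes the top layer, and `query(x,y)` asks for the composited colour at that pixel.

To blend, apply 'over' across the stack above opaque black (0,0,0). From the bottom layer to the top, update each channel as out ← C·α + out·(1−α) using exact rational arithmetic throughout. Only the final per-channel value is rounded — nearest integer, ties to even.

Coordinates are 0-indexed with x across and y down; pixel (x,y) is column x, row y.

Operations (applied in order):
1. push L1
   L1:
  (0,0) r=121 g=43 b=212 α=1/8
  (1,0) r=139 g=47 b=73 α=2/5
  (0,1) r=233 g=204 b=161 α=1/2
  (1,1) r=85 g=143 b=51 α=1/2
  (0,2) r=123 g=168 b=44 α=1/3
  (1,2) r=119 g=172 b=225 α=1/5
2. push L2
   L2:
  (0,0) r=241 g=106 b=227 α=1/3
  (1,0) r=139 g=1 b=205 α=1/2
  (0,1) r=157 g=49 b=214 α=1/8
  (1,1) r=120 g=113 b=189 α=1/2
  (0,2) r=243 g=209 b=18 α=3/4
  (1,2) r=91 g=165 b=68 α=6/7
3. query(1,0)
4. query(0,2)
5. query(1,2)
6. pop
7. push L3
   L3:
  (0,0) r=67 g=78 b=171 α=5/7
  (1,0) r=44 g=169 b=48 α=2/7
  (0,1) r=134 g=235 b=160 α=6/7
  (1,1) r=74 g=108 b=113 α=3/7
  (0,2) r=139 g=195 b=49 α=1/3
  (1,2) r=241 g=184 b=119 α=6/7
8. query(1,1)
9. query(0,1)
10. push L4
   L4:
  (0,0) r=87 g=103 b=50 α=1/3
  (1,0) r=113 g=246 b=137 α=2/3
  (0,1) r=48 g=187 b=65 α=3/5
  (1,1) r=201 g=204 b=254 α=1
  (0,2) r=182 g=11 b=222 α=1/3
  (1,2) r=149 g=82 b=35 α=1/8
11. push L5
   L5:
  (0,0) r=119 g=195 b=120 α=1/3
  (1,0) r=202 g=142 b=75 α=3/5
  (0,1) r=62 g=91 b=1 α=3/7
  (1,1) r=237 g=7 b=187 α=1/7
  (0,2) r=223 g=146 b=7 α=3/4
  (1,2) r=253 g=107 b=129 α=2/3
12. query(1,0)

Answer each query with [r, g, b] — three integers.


at x=1,y=0 over L1,L2:
+L1 (α=2/5) → [278/5, 94/5, 146/5]
+L2 (α=1/2) → [973/10, 99/10, 1171/10]
→ [97, 10, 117]

at x=0,y=2 over L1,L2:
+L1 (α=1/3) → [41, 56, 44/3]
+L2 (α=3/4) → [385/2, 683/4, 103/6]
→ [192, 171, 17]

at x=1,y=2 over L1,L2:
after L1 α=1/5: [119/5, 172/5, 45]
after L2 α=6/7: [407/5, 5122/35, 453/7]
→ [81, 146, 65]

(1,1) stack=L1,L3; from [0,0,0]:
+L1 (α=1/2) → [85/2, 143/2, 51/2]
+L3 (α=3/7) → [56, 610/7, 63]
rounded: [56, 87, 63]

(0,1) stack=L1,L3; from [0,0,0]:
after L1 α=1/2: [233/2, 102, 161/2]
after L3 α=6/7: [263/2, 216, 2081/14]
rounded: [132, 216, 149]

query (1,0) [L1,L3,L4,L5] — begin 0,0,0
after L1 α=2/5: [278/5, 94/5, 146/5]
after L3 α=2/7: [366/7, 432/7, 242/7]
after L4 α=2/3: [1948/21, 1292/7, 720/7]
after L5 α=3/5: [16622/105, 5566/35, 603/7]
→ [158, 159, 86]


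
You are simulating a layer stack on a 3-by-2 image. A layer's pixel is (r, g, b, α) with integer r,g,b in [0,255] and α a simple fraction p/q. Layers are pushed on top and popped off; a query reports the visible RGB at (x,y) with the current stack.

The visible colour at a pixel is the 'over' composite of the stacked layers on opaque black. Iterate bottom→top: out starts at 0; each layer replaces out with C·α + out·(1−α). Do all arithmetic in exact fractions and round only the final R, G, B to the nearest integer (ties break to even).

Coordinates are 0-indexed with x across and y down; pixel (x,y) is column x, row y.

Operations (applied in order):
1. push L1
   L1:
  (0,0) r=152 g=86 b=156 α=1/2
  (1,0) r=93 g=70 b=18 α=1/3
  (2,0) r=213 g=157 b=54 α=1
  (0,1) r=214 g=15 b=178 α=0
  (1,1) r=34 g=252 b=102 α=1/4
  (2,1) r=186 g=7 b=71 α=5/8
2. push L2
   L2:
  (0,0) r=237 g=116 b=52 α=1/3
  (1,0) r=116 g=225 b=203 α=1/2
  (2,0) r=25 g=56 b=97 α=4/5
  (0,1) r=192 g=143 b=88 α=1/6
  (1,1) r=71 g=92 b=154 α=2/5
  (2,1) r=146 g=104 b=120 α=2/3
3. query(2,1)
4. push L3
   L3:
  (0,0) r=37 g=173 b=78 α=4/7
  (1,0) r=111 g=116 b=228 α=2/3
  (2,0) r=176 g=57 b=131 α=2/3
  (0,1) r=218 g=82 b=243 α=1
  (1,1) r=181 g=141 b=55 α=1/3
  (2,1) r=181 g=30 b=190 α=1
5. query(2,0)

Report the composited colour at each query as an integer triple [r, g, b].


at x=2,y=1 over L1,L2:
+L1 (α=5/8) → [465/4, 35/8, 355/8]
+L2 (α=2/3) → [1633/12, 1699/24, 2275/24]
→ [136, 71, 95]

(2,0) stack=L1,L2,L3; from [0,0,0]:
after L1 α=1: [213, 157, 54]
after L2 α=4/5: [313/5, 381/5, 442/5]
after L3 α=2/3: [691/5, 317/5, 584/5]
= [138, 63, 117]
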